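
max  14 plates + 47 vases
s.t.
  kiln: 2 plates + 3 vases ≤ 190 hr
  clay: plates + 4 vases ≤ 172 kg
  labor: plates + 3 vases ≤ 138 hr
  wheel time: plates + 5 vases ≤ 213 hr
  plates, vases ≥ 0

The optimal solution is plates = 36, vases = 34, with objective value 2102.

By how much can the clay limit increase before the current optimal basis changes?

3.5

Binding constraints: clay, labor. The basis is B = [[1,4],[1,3]] with det -1.
Per unit increase in clay, x* moves by d = (-3, 1).
The basis stays optimal until wheel time becomes binding; allowable increase = 3.5 kg.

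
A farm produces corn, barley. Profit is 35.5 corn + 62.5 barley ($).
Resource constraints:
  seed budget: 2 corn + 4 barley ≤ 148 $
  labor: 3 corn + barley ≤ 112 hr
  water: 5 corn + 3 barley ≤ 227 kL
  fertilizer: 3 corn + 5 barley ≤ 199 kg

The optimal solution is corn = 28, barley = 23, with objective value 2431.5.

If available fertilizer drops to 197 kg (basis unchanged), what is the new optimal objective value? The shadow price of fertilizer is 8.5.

2414.5

Δb = -2, so new z* = 2431.5 + (8.5)·(-2) = 2431.5 − 17 = 2414.5.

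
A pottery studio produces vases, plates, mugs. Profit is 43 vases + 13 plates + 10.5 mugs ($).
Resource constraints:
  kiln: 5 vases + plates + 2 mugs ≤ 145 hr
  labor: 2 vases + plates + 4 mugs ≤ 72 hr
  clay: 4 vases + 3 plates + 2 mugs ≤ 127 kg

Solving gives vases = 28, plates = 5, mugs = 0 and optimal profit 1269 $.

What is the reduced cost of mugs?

-7.5

Check each constraint at x*: kiln 145/145 (tight); labor 61/72 (slack 11); clay 127/127 (tight).
By complementary slackness, y = 0 for the non-binding constraint.
Dual feasibility on the basic columns requires 5·y_kiln + 4·y_clay = 43, 1·y_kiln + 3·y_clay = 13.
Solving: y_kiln = 7, y_clay = 2.
Reduced cost of mugs: c₃ − yᵀa₃ = 10.5 − (7·2 + 2·2) = 10.5 − 18 = -7.5.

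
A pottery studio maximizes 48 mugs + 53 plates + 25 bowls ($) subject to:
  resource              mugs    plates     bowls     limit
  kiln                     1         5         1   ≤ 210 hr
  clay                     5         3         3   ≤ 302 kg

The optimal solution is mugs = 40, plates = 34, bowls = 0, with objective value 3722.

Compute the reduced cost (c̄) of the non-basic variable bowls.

-6

At the optimum: kiln uses 210 of 210 (binding); clay uses 302 of 302 (binding).
From A_Bᵀ y = c: 1·y_kiln + 5·y_clay = 48; 5·y_kiln + 3·y_clay = 53.
Solving: y_kiln = 5.5, y_clay = 8.5.
Reduced cost of bowls: c₃ − yᵀa₃ = 25 − (5.5·1 + 8.5·3) = 25 − 31 = -6.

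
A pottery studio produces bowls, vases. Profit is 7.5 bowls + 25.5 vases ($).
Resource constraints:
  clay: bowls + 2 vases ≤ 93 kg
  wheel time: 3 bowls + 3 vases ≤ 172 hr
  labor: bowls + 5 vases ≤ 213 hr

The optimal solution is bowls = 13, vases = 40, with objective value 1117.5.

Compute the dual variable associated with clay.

Check each constraint at x*: clay 93/93 (tight); wheel time 159/172 (slack 13); labor 213/213 (tight).
By complementary slackness, y = 0 for the non-binding constraint.
The binding rows give the dual system: 1·y_clay + 1·y_labor = 7.5 and 2·y_clay + 5·y_labor = 25.5.
This yields shadow prices y_clay = 4, y_labor = 3.5.
Shadow price of clay = 4.

4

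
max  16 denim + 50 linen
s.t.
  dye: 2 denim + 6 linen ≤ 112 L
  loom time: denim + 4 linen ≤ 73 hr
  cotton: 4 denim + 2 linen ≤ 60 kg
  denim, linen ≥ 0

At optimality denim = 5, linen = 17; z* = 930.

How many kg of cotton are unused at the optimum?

6

cotton used = 4·5 + 2·17 = 54; slack = 60 − 54 = 6.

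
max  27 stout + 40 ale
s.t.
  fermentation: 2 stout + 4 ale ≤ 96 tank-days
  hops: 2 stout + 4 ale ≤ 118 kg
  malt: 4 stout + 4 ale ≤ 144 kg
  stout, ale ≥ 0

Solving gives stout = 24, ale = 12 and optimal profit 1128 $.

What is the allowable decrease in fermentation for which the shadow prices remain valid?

Binding constraints: fermentation, malt. The basis is B = [[2,4],[4,4]] with det -8.
Per unit decrease in fermentation, x* moves by d = (0.5, -0.5).
The basis stays optimal until ale reaches 0; allowable decrease = 24 tank-days.

24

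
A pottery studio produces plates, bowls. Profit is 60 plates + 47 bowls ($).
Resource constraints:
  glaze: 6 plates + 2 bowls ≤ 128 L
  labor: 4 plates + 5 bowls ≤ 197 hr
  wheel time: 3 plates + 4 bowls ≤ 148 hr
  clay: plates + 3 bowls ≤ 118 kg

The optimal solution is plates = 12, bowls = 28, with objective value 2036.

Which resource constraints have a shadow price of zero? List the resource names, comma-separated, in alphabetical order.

clay, labor

glaze: 128/128 (binding)
labor: 188/197 (slack 9)
wheel time: 148/148 (binding)
clay: 96/118 (slack 22)
By complementary slackness, a constraint with positive slack has shadow price 0 → clay, labor.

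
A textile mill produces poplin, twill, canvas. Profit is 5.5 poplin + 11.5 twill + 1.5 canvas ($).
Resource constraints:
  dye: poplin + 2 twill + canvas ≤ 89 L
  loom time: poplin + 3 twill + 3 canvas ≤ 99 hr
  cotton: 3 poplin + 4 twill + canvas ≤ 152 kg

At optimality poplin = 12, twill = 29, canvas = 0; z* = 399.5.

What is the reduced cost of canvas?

Binding: loom time and cotton. Non-binding: dye (19 unused).
By complementary slackness, y = 0 for the non-binding constraint.
From A_Bᵀ y = c: 1·y_loom time + 3·y_cotton = 5.5; 3·y_loom time + 4·y_cotton = 11.5.
Solving: y_loom time = 2.5, y_cotton = 1.
Reduced cost of canvas: c₃ − yᵀa₃ = 1.5 − (2.5·3 + 1·1) = 1.5 − 8.5 = -7.

-7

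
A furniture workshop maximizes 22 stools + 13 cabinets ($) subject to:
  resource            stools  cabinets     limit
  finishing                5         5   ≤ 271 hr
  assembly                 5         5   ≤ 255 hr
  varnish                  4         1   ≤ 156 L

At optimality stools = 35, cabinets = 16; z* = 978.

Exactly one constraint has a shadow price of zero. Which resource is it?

finishing: 255/271 (slack 16)
assembly: 255/255 (binding)
varnish: 156/156 (binding)
By complementary slackness, a constraint with positive slack has shadow price 0 → finishing.

finishing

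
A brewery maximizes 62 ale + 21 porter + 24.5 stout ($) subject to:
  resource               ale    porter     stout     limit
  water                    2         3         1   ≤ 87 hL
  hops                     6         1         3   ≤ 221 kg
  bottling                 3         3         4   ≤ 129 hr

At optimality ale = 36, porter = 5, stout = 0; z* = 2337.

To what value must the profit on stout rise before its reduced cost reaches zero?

At the optimum: water uses 87 of 87 (binding); hops uses 221 of 221 (binding); bottling uses 123 of 129 (slack = 6).
Slack constraints have shadow price 0 (complementary slackness).
Dual feasibility on the basic columns requires 2·y_water + 6·y_hops = 62, 3·y_water + 1·y_hops = 21.
→ y_water = 4 and y_hops = 9.
stout enters the basis when its profit ≥ yᵀa₃ = 4·1 + 9·3 = 31.

31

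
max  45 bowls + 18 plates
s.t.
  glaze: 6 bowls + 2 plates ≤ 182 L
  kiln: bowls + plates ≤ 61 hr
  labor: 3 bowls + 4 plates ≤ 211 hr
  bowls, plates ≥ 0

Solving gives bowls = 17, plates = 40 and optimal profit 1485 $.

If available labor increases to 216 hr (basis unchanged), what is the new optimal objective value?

Check each constraint at x*: glaze 182/182 (tight); kiln 57/61 (slack 4); labor 211/211 (tight).
Slack constraints have shadow price 0 (complementary slackness).
From A_Bᵀ y = c: 6·y_glaze + 3·y_labor = 45; 2·y_glaze + 4·y_labor = 18.
Solving: y_glaze = 7, y_labor = 1.
Δz = y_labor·Δb = 1 × (5) = 5, so new z* = 1485 + 5 = 1490.

1490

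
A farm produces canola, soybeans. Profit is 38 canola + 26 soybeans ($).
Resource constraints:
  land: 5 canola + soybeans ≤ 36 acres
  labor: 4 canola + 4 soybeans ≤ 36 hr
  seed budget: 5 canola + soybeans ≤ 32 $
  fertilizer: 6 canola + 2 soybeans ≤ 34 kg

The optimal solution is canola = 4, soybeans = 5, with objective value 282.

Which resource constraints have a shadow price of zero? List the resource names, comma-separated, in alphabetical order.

land: 25/36 (slack 11)
labor: 36/36 (binding)
seed budget: 25/32 (slack 7)
fertilizer: 34/34 (binding)
By complementary slackness, a constraint with positive slack has shadow price 0 → land, seed budget.

land, seed budget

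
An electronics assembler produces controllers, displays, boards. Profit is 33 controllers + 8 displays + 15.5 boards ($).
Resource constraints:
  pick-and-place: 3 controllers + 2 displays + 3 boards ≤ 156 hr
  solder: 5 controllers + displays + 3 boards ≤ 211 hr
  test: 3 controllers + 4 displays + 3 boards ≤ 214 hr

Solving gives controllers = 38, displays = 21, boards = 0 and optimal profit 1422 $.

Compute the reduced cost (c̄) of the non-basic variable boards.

At the optimum: pick-and-place uses 156 of 156 (binding); solder uses 211 of 211 (binding); test uses 198 of 214 (slack = 16).
Since test is not tight, its dual is 0.
Dual feasibility on the basic columns requires 3·y_pick-and-place + 5·y_solder = 33, 2·y_pick-and-place + 1·y_solder = 8.
→ y_pick-and-place = 1 and y_solder = 6.
Reduced cost of boards: c₃ − yᵀa₃ = 15.5 − (1·3 + 6·3) = 15.5 − 21 = -5.5.

-5.5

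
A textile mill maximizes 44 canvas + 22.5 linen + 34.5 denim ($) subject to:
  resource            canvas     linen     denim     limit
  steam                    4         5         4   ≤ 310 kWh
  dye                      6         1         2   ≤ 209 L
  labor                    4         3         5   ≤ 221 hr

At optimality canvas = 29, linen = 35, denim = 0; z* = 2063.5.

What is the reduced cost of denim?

-4

Check each constraint at x*: steam 291/310 (slack 19); dye 209/209 (tight); labor 221/221 (tight).
Slack constraints have shadow price 0 (complementary slackness).
The binding rows give the dual system: 6·y_dye + 4·y_labor = 44 and 1·y_dye + 3·y_labor = 22.5.
Solving: y_dye = 3, y_labor = 6.5.
Reduced cost of denim: c₃ − yᵀa₃ = 34.5 − (3·2 + 6.5·5) = 34.5 − 38.5 = -4.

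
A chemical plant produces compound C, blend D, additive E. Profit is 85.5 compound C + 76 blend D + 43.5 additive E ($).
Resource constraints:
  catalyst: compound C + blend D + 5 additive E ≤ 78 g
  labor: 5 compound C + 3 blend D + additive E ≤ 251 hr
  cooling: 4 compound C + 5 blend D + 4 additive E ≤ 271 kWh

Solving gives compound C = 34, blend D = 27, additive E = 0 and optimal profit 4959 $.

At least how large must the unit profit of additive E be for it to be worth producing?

47.5

At the optimum: catalyst uses 61 of 78 (slack = 17); labor uses 251 of 251 (binding); cooling uses 271 of 271 (binding).
By complementary slackness, y = 0 for the non-binding constraint.
The binding rows give the dual system: 5·y_labor + 4·y_cooling = 85.5 and 3·y_labor + 5·y_cooling = 76.
This yields shadow prices y_labor = 9.5, y_cooling = 9.5.
additive E enters the basis when its profit ≥ yᵀa₃ = 9.5·1 + 9.5·4 = 47.5.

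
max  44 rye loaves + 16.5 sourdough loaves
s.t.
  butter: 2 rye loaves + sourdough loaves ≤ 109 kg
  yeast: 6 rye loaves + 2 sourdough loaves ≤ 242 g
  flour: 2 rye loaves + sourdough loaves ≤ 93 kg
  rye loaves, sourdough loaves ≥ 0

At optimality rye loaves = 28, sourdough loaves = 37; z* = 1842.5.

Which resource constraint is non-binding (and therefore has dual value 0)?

butter: 93/109 (slack 16)
yeast: 242/242 (binding)
flour: 93/93 (binding)
By complementary slackness, a constraint with positive slack has shadow price 0 → butter.

butter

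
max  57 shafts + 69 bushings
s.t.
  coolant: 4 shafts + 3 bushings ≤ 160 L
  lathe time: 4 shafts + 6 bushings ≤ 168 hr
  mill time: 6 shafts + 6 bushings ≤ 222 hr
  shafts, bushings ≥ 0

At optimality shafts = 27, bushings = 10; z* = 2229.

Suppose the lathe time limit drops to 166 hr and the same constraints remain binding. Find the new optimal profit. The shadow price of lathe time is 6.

Δb = -2, so new z* = 2229 + (6)·(-2) = 2229 − 12 = 2217.

2217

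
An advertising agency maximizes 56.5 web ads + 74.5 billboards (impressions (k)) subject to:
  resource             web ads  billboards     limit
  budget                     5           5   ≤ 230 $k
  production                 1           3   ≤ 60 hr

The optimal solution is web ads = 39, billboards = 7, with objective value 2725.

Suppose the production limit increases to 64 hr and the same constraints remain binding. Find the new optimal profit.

2761

Both budget and production are binding at x*.
From A_Bᵀ y = c: 5·y_budget + 1·y_production = 56.5; 5·y_budget + 3·y_production = 74.5.
Solving: y_budget = 9.5, y_production = 9.
Δz = y_production·Δb = 9 × (4) = 36, so new z* = 2725 + 36 = 2761.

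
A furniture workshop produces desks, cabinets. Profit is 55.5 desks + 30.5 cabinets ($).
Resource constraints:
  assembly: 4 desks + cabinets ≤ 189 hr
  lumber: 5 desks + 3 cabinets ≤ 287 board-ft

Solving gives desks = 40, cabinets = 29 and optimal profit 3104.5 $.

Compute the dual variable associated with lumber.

At the optimum: assembly uses 189 of 189 (binding); lumber uses 287 of 287 (binding).
Dual feasibility on the basic columns requires 4·y_assembly + 5·y_lumber = 55.5, 1·y_assembly + 3·y_lumber = 30.5.
Solving: y_assembly = 2, y_lumber = 9.5.
Shadow price of lumber = 9.5.

9.5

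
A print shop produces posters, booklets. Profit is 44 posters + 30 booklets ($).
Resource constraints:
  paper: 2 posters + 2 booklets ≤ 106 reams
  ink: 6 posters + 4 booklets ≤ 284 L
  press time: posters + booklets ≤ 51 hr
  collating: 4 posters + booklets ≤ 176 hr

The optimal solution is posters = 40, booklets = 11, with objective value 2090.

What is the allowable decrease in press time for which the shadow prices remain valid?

Binding constraints: ink, press time. The basis is B = [[6,4],[1,1]] with det 2.
Per unit decrease in press time, x* moves by d = (2, -3).
The basis stays optimal until collating becomes binding; allowable decrease = 1 hr.

1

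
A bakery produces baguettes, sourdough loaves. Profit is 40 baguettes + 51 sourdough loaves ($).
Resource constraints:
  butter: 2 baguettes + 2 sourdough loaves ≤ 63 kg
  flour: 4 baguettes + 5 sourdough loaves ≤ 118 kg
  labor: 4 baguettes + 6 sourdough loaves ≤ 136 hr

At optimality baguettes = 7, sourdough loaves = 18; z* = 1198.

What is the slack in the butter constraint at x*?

13

butter used = 2·7 + 2·18 = 50; slack = 63 − 50 = 13.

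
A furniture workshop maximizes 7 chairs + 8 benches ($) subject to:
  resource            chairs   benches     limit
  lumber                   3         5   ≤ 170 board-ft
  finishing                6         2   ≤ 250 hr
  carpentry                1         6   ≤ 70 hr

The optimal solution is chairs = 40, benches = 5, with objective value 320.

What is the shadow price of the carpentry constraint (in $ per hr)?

1

At the optimum: lumber uses 145 of 170 (slack = 25); finishing uses 250 of 250 (binding); carpentry uses 70 of 70 (binding).
By complementary slackness, y = 0 for the non-binding constraint.
The binding rows give the dual system: 6·y_finishing + 1·y_carpentry = 7 and 2·y_finishing + 6·y_carpentry = 8.
Solving: y_finishing = 1, y_carpentry = 1.
Shadow price of carpentry = 1.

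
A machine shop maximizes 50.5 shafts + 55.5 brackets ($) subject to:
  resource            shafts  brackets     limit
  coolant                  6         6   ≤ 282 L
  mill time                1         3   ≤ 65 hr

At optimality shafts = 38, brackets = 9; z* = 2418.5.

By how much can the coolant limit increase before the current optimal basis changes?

108

Binding constraints: coolant, mill time. The basis is B = [[6,6],[1,3]] with det 12.
Per unit increase in coolant, x* moves by d = (0.25, -0.0833).
The basis stays optimal until brackets reaches 0; allowable increase = 108 L.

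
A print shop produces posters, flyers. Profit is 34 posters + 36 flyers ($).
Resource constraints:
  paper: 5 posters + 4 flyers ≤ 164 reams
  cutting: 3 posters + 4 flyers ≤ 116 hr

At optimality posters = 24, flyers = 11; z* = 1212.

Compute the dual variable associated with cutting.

Both paper and cutting are binding at x*.
The binding rows give the dual system: 5·y_paper + 3·y_cutting = 34 and 4·y_paper + 4·y_cutting = 36.
Solving: y_paper = 3.5, y_cutting = 5.5.
Shadow price of cutting = 5.5.

5.5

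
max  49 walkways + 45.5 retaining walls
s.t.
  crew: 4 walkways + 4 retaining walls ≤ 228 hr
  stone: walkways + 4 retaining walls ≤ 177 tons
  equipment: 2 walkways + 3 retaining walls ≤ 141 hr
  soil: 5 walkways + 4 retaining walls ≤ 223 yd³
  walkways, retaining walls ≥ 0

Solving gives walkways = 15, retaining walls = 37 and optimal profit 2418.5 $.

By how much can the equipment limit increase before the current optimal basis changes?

6.125

Binding constraints: equipment, soil. The basis is B = [[2,3],[5,4]] with det -7.
Per unit increase in equipment, x* moves by d = (-0.5714, 0.7143).
The basis stays optimal until stone becomes binding; allowable increase = 6.125 hr.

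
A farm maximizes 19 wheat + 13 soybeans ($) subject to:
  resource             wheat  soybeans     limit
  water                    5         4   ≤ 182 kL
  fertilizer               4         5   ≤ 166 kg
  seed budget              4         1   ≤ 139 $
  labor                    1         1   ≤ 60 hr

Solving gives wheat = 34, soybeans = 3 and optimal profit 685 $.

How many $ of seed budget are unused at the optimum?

0

seed budget used = 4·34 + 1·3 = 139; slack = 139 − 139 = 0.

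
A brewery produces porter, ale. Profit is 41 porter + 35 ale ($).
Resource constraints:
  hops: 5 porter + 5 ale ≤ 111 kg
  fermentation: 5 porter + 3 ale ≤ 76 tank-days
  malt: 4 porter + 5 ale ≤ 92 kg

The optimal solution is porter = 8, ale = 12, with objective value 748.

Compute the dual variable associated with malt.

Binding: fermentation and malt. Non-binding: hops (11 unused).
Since hops is not tight, its dual is 0.
Dual feasibility on the basic columns requires 5·y_fermentation + 4·y_malt = 41, 3·y_fermentation + 5·y_malt = 35.
→ y_fermentation = 5 and y_malt = 4.
Shadow price of malt = 4.

4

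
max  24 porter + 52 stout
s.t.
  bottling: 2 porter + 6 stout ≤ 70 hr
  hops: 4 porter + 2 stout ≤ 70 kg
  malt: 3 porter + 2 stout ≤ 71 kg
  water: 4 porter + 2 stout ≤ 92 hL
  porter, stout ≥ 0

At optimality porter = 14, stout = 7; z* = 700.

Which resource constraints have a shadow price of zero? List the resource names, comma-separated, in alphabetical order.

bottling: 70/70 (binding)
hops: 70/70 (binding)
malt: 56/71 (slack 15)
water: 70/92 (slack 22)
By complementary slackness, a constraint with positive slack has shadow price 0 → malt, water.

malt, water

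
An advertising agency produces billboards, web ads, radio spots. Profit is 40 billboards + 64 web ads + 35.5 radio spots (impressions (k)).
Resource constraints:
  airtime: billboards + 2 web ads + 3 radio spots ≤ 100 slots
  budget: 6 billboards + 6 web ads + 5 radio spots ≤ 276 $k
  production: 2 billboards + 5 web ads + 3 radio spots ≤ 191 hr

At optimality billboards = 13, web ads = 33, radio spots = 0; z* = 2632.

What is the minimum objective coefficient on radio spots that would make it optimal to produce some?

Binding: budget and production. Non-binding: airtime (21 unused).
Since airtime is not tight, its dual is 0.
From A_Bᵀ y = c: 6·y_budget + 2·y_production = 40; 6·y_budget + 5·y_production = 64.
→ y_budget = 4 and y_production = 8.
radio spots enters the basis when its profit ≥ yᵀa₃ = 4·5 + 8·3 = 44.

44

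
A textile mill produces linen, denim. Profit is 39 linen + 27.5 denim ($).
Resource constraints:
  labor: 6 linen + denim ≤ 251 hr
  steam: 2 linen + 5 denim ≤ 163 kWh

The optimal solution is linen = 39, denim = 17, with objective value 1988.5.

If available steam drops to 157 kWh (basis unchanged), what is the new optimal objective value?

1961.5

Check each constraint at x*: labor 251/251 (tight); steam 163/163 (tight).
The binding rows give the dual system: 6·y_labor + 2·y_steam = 39 and 1·y_labor + 5·y_steam = 27.5.
This yields shadow prices y_labor = 5, y_steam = 4.5.
Δz = y_steam·Δb = 4.5 × (-6) = -27, so new z* = 1988.5 − 27 = 1961.5.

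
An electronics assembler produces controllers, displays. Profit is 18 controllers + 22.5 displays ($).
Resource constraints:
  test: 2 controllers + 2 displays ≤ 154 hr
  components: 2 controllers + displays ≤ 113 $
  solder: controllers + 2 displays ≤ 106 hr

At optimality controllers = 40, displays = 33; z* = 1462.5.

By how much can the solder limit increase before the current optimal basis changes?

12

Binding constraints: components, solder. The basis is B = [[2,1],[1,2]] with det 3.
Per unit increase in solder, x* moves by d = (-0.3333, 0.6667).
The basis stays optimal until test becomes binding; allowable increase = 12 hr.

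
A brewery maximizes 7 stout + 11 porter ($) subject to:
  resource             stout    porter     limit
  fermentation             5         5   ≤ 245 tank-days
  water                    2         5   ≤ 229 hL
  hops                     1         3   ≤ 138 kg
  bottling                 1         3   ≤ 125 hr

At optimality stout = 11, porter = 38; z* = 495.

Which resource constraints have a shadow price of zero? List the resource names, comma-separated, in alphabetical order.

hops, water

fermentation: 245/245 (binding)
water: 212/229 (slack 17)
hops: 125/138 (slack 13)
bottling: 125/125 (binding)
By complementary slackness, a constraint with positive slack has shadow price 0 → hops, water.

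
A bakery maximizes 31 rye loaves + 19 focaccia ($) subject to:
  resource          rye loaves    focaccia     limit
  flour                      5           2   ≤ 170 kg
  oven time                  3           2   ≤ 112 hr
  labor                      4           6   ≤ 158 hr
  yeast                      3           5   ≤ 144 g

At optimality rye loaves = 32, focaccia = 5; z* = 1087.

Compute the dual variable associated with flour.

Binding: flour and labor. Non-binding: oven time (6 unused), yeast (23 unused).
Slack constraints have shadow price 0 (complementary slackness).
Dual feasibility on the basic columns requires 5·y_flour + 4·y_labor = 31, 2·y_flour + 6·y_labor = 19.
→ y_flour = 5 and y_labor = 1.5.
Shadow price of flour = 5.

5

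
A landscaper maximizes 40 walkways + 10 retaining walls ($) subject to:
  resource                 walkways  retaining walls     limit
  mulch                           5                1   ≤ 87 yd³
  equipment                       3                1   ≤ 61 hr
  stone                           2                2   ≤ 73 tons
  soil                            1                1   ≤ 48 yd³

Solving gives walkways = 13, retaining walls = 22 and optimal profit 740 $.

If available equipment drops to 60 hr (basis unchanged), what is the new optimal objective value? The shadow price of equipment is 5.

Δb = -1, so new z* = 740 + (5)·(-1) = 740 − 5 = 735.

735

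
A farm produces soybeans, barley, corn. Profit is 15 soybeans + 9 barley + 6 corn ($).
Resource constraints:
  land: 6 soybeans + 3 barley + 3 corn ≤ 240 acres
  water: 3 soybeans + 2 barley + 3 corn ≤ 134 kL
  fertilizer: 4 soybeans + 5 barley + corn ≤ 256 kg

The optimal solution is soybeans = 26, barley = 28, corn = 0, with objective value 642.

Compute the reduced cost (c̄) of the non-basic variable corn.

At the optimum: land uses 240 of 240 (binding); water uses 134 of 134 (binding); fertilizer uses 244 of 256 (slack = 12).
Slack constraints have shadow price 0 (complementary slackness).
The binding rows give the dual system: 6·y_land + 3·y_water = 15 and 3·y_land + 2·y_water = 9.
Solving: y_land = 1, y_water = 3.
Reduced cost of corn: c₃ − yᵀa₃ = 6 − (1·3 + 3·3) = 6 − 12 = -6.

-6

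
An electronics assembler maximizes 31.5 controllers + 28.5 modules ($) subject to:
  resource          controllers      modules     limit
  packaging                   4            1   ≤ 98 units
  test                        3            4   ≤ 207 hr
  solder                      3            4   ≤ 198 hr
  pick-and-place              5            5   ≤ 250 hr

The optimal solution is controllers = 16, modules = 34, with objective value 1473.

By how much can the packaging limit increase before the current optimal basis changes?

Binding constraints: packaging, pick-and-place. The basis is B = [[4,1],[5,5]] with det 15.
Per unit increase in packaging, x* moves by d = (0.3333, -0.3333).
The basis stays optimal until modules reaches 0; allowable increase = 102 units.

102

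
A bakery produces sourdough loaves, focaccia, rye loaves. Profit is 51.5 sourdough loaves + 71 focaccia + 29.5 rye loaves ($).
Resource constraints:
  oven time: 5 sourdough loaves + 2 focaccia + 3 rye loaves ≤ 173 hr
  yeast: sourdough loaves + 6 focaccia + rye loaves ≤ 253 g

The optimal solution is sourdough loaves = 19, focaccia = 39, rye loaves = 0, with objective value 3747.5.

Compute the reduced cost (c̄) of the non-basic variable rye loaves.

-5

At the optimum: oven time uses 173 of 173 (binding); yeast uses 253 of 253 (binding).
Dual feasibility on the basic columns requires 5·y_oven time + 1·y_yeast = 51.5, 2·y_oven time + 6·y_yeast = 71.
This yields shadow prices y_oven time = 8.5, y_yeast = 9.
Reduced cost of rye loaves: c₃ − yᵀa₃ = 29.5 − (8.5·3 + 9·1) = 29.5 − 34.5 = -5.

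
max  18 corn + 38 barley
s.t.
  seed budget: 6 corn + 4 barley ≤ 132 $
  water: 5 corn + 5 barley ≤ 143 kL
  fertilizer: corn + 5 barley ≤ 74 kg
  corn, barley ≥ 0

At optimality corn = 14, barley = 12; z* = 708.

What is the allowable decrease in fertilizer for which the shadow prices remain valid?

Binding constraints: seed budget, fertilizer. The basis is B = [[6,4],[1,5]] with det 26.
Per unit decrease in fertilizer, x* moves by d = (0.1538, -0.2308).
The basis stays optimal until barley reaches 0; allowable decrease = 52 kg.

52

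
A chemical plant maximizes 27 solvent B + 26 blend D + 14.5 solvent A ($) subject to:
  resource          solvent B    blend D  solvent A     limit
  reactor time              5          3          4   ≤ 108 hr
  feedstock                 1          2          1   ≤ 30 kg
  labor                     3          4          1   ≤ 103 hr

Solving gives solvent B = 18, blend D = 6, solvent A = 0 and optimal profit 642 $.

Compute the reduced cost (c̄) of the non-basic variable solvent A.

At the optimum: reactor time uses 108 of 108 (binding); feedstock uses 30 of 30 (binding); labor uses 78 of 103 (slack = 25).
Slack constraints have shadow price 0 (complementary slackness).
The binding rows give the dual system: 5·y_reactor time + 1·y_feedstock = 27 and 3·y_reactor time + 2·y_feedstock = 26.
This yields shadow prices y_reactor time = 4, y_feedstock = 7.
Reduced cost of solvent A: c₃ − yᵀa₃ = 14.5 − (4·4 + 7·1) = 14.5 − 23 = -8.5.

-8.5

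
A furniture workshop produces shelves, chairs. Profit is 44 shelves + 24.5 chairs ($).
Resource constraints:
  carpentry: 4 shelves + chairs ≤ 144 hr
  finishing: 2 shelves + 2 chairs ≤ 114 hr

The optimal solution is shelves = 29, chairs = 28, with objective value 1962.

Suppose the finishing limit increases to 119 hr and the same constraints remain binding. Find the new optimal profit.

2007

Both carpentry and finishing are binding at x*.
The binding rows give the dual system: 4·y_carpentry + 2·y_finishing = 44 and 1·y_carpentry + 2·y_finishing = 24.5.
This yields shadow prices y_carpentry = 6.5, y_finishing = 9.
Δz = y_finishing·Δb = 9 × (5) = 45, so new z* = 1962 + 45 = 2007.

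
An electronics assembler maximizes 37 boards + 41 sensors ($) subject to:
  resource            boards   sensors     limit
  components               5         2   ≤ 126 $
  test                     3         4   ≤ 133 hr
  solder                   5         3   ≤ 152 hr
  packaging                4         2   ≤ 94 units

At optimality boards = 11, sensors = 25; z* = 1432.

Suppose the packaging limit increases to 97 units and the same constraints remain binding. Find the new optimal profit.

Check each constraint at x*: components 105/126 (slack 21); test 133/133 (tight); solder 130/152 (slack 22); packaging 94/94 (tight).
Slack constraints have shadow price 0 (complementary slackness).
The binding rows give the dual system: 3·y_test + 4·y_packaging = 37 and 4·y_test + 2·y_packaging = 41.
→ y_test = 9 and y_packaging = 2.5.
Δz = y_packaging·Δb = 2.5 × (3) = 7.5, so new z* = 1432 + 7.5 = 1439.5.

1439.5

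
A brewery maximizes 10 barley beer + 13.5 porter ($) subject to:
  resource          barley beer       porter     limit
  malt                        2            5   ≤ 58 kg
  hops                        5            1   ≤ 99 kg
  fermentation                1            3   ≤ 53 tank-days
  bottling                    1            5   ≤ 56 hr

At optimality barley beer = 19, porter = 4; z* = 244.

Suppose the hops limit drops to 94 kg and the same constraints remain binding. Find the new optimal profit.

239

At the optimum: malt uses 58 of 58 (binding); hops uses 99 of 99 (binding); fermentation uses 31 of 53 (slack = 22); bottling uses 39 of 56 (slack = 17).
Since fermentation, bottling are not tight, their duals are 0.
Dual feasibility on the basic columns requires 2·y_malt + 5·y_hops = 10, 5·y_malt + 1·y_hops = 13.5.
This yields shadow prices y_malt = 2.5, y_hops = 1.
Δz = y_hops·Δb = 1 × (-5) = -5, so new z* = 244 − 5 = 239.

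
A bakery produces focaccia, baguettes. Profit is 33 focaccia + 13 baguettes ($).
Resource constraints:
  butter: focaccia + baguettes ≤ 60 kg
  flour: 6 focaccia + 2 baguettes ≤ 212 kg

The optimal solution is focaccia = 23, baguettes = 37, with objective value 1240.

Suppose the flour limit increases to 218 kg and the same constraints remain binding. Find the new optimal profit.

Check each constraint at x*: butter 60/60 (tight); flour 212/212 (tight).
From A_Bᵀ y = c: 1·y_butter + 6·y_flour = 33; 1·y_butter + 2·y_flour = 13.
This yields shadow prices y_butter = 3, y_flour = 5.
Δz = y_flour·Δb = 5 × (6) = 30, so new z* = 1240 + 30 = 1270.

1270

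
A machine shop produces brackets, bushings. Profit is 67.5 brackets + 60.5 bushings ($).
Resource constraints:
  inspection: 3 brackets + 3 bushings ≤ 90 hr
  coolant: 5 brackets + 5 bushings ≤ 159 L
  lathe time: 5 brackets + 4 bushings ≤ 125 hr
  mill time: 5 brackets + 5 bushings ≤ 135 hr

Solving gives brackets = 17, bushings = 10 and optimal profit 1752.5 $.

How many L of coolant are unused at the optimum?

coolant used = 5·17 + 5·10 = 135; slack = 159 − 135 = 24.

24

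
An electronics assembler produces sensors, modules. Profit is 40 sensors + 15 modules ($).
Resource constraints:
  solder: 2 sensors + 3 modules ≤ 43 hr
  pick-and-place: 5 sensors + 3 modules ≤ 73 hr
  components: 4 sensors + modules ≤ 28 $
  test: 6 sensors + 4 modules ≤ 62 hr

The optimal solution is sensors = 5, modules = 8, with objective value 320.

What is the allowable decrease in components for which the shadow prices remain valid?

Binding constraints: components, test. The basis is B = [[4,1],[6,4]] with det 10.
Per unit decrease in components, x* moves by d = (-0.4, 0.6).
The basis stays optimal until solder becomes binding; allowable decrease = 9 $.

9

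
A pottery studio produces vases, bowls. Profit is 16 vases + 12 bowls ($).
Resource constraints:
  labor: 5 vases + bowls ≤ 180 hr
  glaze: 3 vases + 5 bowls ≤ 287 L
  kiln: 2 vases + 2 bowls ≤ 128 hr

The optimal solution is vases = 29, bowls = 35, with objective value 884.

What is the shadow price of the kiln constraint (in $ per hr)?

5.5

Check each constraint at x*: labor 180/180 (tight); glaze 262/287 (slack 25); kiln 128/128 (tight).
Slack constraints have shadow price 0 (complementary slackness).
From A_Bᵀ y = c: 5·y_labor + 2·y_kiln = 16; 1·y_labor + 2·y_kiln = 12.
Solving: y_labor = 1, y_kiln = 5.5.
Shadow price of kiln = 5.5.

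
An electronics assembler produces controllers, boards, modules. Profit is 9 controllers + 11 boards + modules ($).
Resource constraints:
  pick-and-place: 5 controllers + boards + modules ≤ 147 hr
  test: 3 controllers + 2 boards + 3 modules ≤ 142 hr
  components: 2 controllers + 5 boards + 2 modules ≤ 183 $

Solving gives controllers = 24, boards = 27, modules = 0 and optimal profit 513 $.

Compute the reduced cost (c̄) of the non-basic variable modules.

Check each constraint at x*: pick-and-place 147/147 (tight); test 126/142 (slack 16); components 183/183 (tight).
Since test is not tight, its dual is 0.
From A_Bᵀ y = c: 5·y_pick-and-place + 2·y_components = 9; 1·y_pick-and-place + 5·y_components = 11.
Solving: y_pick-and-place = 1, y_components = 2.
Reduced cost of modules: c₃ − yᵀa₃ = 1 − (1·1 + 2·2) = 1 − 5 = -4.

-4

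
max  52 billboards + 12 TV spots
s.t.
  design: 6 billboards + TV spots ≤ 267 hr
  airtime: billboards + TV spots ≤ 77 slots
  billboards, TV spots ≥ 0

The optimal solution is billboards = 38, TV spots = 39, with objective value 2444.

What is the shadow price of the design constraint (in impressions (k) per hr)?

8

Check each constraint at x*: design 267/267 (tight); airtime 77/77 (tight).
Dual feasibility on the basic columns requires 6·y_design + 1·y_airtime = 52, 1·y_design + 1·y_airtime = 12.
Solving: y_design = 8, y_airtime = 4.
Shadow price of design = 8.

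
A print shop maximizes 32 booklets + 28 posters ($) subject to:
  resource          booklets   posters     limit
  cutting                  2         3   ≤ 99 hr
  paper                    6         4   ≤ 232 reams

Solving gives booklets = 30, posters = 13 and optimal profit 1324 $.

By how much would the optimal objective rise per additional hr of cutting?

At the optimum: cutting uses 99 of 99 (binding); paper uses 232 of 232 (binding).
Dual feasibility on the basic columns requires 2·y_cutting + 6·y_paper = 32, 3·y_cutting + 4·y_paper = 28.
Solving: y_cutting = 4, y_paper = 4.
Shadow price of cutting = 4.

4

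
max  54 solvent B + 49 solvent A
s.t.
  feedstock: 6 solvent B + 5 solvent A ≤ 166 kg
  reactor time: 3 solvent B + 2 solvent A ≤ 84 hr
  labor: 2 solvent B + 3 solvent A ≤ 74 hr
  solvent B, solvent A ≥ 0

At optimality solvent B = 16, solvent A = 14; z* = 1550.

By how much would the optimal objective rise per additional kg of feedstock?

At the optimum: feedstock uses 166 of 166 (binding); reactor time uses 76 of 84 (slack = 8); labor uses 74 of 74 (binding).
By complementary slackness, y = 0 for the non-binding constraint.
Dual feasibility on the basic columns requires 6·y_feedstock + 2·y_labor = 54, 5·y_feedstock + 3·y_labor = 49.
→ y_feedstock = 8 and y_labor = 3.
Shadow price of feedstock = 8.

8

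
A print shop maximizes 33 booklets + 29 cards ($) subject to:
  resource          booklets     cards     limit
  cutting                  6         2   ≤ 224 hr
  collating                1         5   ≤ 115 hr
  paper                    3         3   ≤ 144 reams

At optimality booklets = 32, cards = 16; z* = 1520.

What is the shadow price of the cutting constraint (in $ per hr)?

Check each constraint at x*: cutting 224/224 (tight); collating 112/115 (slack 3); paper 144/144 (tight).
Slack constraints have shadow price 0 (complementary slackness).
Dual feasibility on the basic columns requires 6·y_cutting + 3·y_paper = 33, 2·y_cutting + 3·y_paper = 29.
This yields shadow prices y_cutting = 1, y_paper = 9.
Shadow price of cutting = 1.

1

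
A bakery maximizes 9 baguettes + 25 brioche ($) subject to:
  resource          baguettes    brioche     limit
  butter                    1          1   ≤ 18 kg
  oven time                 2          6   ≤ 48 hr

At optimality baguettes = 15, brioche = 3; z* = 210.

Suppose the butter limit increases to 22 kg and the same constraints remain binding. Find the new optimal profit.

Both butter and oven time are binding at x*.
Dual feasibility on the basic columns requires 1·y_butter + 2·y_oven time = 9, 1·y_butter + 6·y_oven time = 25.
Solving: y_butter = 1, y_oven time = 4.
Δz = y_butter·Δb = 1 × (4) = 4, so new z* = 210 + 4 = 214.

214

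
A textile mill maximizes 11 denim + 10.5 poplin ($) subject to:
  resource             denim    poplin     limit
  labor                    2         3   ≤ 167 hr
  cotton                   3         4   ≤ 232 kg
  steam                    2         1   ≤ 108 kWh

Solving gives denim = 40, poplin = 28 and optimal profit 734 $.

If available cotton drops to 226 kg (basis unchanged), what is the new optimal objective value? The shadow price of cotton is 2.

Δb = -6, so new z* = 734 + (2)·(-6) = 734 − 12 = 722.

722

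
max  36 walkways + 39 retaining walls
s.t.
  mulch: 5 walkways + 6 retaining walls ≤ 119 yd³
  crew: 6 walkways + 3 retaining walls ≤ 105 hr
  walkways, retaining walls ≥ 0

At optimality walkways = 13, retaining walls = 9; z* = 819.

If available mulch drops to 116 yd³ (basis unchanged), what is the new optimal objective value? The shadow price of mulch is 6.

Δb = -3, so new z* = 819 + (6)·(-3) = 819 − 18 = 801.

801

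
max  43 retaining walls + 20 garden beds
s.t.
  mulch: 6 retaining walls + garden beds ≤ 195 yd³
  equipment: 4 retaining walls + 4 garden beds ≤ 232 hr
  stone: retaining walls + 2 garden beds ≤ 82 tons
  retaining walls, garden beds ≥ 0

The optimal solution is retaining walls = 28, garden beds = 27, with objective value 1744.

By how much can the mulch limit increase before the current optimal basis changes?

Binding constraints: mulch, stone. The basis is B = [[6,1],[1,2]] with det 11.
Per unit increase in mulch, x* moves by d = (0.1818, -0.0909).
The basis stays optimal until equipment becomes binding; allowable increase = 33 yd³.

33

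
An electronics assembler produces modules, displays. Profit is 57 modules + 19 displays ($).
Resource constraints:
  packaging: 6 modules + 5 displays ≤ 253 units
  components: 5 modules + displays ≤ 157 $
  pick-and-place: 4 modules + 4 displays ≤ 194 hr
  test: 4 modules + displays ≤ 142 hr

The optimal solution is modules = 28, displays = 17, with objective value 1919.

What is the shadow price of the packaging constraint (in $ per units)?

Binding: packaging and components. Non-binding: pick-and-place (14 unused), test (13 unused).
By complementary slackness, y = 0 for the non-binding constraints.
From A_Bᵀ y = c: 6·y_packaging + 5·y_components = 57; 5·y_packaging + 1·y_components = 19.
→ y_packaging = 2 and y_components = 9.
Shadow price of packaging = 2.

2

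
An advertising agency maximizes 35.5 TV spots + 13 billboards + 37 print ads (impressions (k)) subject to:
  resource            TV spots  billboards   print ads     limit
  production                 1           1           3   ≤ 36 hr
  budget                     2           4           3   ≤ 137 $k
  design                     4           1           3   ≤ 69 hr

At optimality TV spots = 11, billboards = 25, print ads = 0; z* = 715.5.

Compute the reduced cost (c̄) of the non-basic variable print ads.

-2

At the optimum: production uses 36 of 36 (binding); budget uses 122 of 137 (slack = 15); design uses 69 of 69 (binding).
By complementary slackness, y = 0 for the non-binding constraint.
Dual feasibility on the basic columns requires 1·y_production + 4·y_design = 35.5, 1·y_production + 1·y_design = 13.
→ y_production = 5.5 and y_design = 7.5.
Reduced cost of print ads: c₃ − yᵀa₃ = 37 − (5.5·3 + 7.5·3) = 37 − 39 = -2.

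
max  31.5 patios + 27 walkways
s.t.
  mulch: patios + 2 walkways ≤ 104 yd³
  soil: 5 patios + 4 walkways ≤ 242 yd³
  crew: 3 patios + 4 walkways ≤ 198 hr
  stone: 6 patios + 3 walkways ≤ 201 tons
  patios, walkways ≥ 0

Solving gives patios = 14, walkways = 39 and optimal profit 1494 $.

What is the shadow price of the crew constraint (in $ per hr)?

At the optimum: mulch uses 92 of 104 (slack = 12); soil uses 226 of 242 (slack = 16); crew uses 198 of 198 (binding); stone uses 201 of 201 (binding).
Since mulch, soil are not tight, their duals are 0.
The binding rows give the dual system: 3·y_crew + 6·y_stone = 31.5 and 4·y_crew + 3·y_stone = 27.
→ y_crew = 4.5 and y_stone = 3.
Shadow price of crew = 4.5.

4.5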